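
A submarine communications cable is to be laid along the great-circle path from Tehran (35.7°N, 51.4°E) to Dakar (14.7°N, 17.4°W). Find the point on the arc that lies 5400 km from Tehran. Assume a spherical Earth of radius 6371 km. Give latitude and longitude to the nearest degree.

≈ 23°N, 3°W

Convert each endpoint to a unit vector on the sphere (x = cos φ cos λ, y = cos φ sin λ, z = sin φ).
The central angle between the endpoints is δ = arccos(p₁·p₂) ≈ 1.124 rad (64.4°). The total great-circle distance is δ·R ≈ 1.124 × 6371 ≈ 7161 km, so the target fraction is f = 5400/7161 ≈ 0.754.
Interpolate at f ≈ 0.754 with slerp weights a = sin((1−f)δ)/sin δ ≈ 0.303, b = sin(fδ)/sin δ ≈ 0.831.
p = a·p₁ + b·p₂ ≈ (0.921, -0.048, 0.388); φ = arcsin(p_z) ≈ 22.80°, λ = atan2(p_y, p_x) ≈ -3.01°.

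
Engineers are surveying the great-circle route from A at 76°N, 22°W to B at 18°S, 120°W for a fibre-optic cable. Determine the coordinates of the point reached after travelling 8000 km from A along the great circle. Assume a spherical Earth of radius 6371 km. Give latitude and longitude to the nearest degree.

The haversine formula gives a central angle δ ≈ 1.909 rad (109.4°) between the endpoints. The total great-circle distance is δ·R ≈ 1.909 × 6371 ≈ 12163 km, so the target fraction is f = 8000/12163 ≈ 0.658.
Interpolate at f ≈ 0.658 with slerp weights a = sin((1−f)δ)/sin δ ≈ 0.644, b = sin(fδ)/sin δ ≈ 1.008.
p = a·p₁ + b·p₂ ≈ (-0.335, -0.889, 0.314); φ = arcsin(p_z) ≈ 18.29°, λ = atan2(p_y, p_x) ≈ -110.64°.

≈ 18°N, 111°W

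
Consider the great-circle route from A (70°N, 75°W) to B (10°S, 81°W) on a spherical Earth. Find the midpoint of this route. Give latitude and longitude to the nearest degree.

From cos δ = sin φ₁ sin φ₂ + cos φ₁ cos φ₂ cos Δλ, the central angle is δ ≈ 1.398 rad (80.1°).
Interpolate at f = 1/2 with slerp weights a = sin((1−f)δ)/sin δ ≈ 0.653, b = sin(fδ)/sin δ ≈ 0.653.
p = a·p₁ + b·p₂ ≈ (0.158, -0.851, 0.500); φ = arcsin(p_z) ≈ 30.03°, λ = atan2(p_y, p_x) ≈ -79.45°.

≈ (30°N, 79°W)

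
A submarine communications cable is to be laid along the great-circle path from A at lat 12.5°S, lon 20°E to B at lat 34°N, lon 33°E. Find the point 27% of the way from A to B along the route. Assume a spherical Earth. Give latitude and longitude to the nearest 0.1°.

≈ lat 0.1°N, lon 23.2°E

Write both endpoints as unit vectors p₁, p₂ with components (cos φ cos λ, cos φ sin λ, sin φ).
The central angle between the endpoints is δ = arccos(p₁·p₂) ≈ 0.840 rad (48.1°).
Interpolate at f = 0.27 with slerp weights a = sin((1−f)δ)/sin δ ≈ 0.773, b = sin(fδ)/sin δ ≈ 0.302.
p = a·p₁ + b·p₂ ≈ (0.919, 0.394, 0.002); φ = arcsin(p_z) ≈ 0.09°, λ = atan2(p_y, p_x) ≈ 23.23°.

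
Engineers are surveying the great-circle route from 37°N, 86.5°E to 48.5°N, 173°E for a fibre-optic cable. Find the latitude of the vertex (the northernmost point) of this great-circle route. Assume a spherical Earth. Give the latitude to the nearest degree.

≈ 53°N

The great circle lies in the plane with unit normal n̂ = (p₁ × p₂)/|p₁ × p₂|.
Here n̂_z ≈ +0.603; the vertex latitude is φ_max = arccos|n̂_z| ≈ 52.9°.
Check via Clairaut: cos φ_max = |cos φ₁| · sin C = cos(37.0°)·sin(49.1°) ≈ 0.603, again giving ≈ 52.9°.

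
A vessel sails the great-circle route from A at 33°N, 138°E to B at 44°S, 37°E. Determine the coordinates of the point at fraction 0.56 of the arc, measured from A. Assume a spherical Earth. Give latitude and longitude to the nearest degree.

≈ 14°S, 88°E

Write both endpoints as unit vectors p₁, p₂ with components (cos φ cos λ, cos φ sin λ, sin φ).
The central angle between the endpoints is δ = arccos(p₁·p₂) ≈ 2.087 rad (119.6°).
Interpolate at f = 0.56 with slerp weights a = sin((1−f)δ)/sin δ ≈ 0.913, b = sin(fδ)/sin δ ≈ 1.058.
p = a·p₁ + b·p₂ ≈ (0.038, 0.971, -0.237); φ = arcsin(p_z) ≈ -13.73°, λ = atan2(p_y, p_x) ≈ 87.73°.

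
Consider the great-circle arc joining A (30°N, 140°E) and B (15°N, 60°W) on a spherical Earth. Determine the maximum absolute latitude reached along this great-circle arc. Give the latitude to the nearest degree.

The great circle lies in the plane with unit normal n̂ = (p₁ × p₂)/|p₁ × p₂|.
Here n̂_z ≈ +0.379; the vertex latitude is φ_max = arccos|n̂_z| ≈ 67.7°.
Check via Clairaut: cos φ_max = |cos φ₁| · sin C = cos(30.0°)·sin(26.0°) ≈ 0.379, again giving ≈ 67.7°.

≈ 68°N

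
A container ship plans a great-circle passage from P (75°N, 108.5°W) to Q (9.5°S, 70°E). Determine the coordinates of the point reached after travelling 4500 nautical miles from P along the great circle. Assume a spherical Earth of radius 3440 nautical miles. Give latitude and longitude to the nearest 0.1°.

From cos δ = sin φ₁ sin φ₂ + cos φ₁ cos φ₂ cos Δλ, the central angle is δ ≈ 1.998 rad (114.5°). The total great-circle distance is δ·R ≈ 1.998 × 3440 ≈ 6874 nmi, so the target fraction is f = 4500/6874 ≈ 0.655.
Interpolate at f ≈ 0.655 with slerp weights a = sin((1−f)δ)/sin δ ≈ 0.700, b = sin(fδ)/sin δ ≈ 1.061.
p = a·p₁ + b·p₂ ≈ (0.301, 0.812, 0.501); φ = arcsin(p_z) ≈ 30.04°, λ = atan2(p_y, p_x) ≈ 69.69°.

≈ (30.0°N, 69.7°E)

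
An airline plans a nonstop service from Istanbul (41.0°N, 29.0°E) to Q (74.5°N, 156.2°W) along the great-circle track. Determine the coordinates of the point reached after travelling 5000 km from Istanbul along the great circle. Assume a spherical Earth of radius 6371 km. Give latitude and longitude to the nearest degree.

Convert each endpoint to a unit vector on the sphere (x = cos φ cos λ, y = cos φ sin λ, z = sin φ).
The central angle between the endpoints is δ = arccos(p₁·p₂) ≈ 1.125 rad (64.4°). The total great-circle distance is δ·R ≈ 1.125 × 6371 ≈ 7166 km, so the target fraction is f = 5000/7166 ≈ 0.698.
Interpolate at f ≈ 0.698 with slerp weights a = sin((1−f)δ)/sin δ ≈ 0.370, b = sin(fδ)/sin δ ≈ 0.783.
p = a·p₁ + b·p₂ ≈ (0.052, 0.051, 0.997); φ = arcsin(p_z) ≈ 85.81°, λ = atan2(p_y, p_x) ≈ 44.06°.

≈ (86°N, 44°E)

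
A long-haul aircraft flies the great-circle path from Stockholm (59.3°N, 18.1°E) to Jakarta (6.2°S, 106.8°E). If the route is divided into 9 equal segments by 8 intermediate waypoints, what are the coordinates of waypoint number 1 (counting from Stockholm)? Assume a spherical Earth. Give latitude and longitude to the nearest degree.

≈ 57°N, 38°E

The haversine formula gives a central angle δ ≈ 1.652 rad (94.7°) between the endpoints.
Interpolate at f = 1/9 with slerp weights a = sin((1−f)δ)/sin δ ≈ 0.998, b = sin(fδ)/sin δ ≈ 0.183.
p = a·p₁ + b·p₂ ≈ (0.432, 0.333, 0.838); φ = arcsin(p_z) ≈ 56.98°, λ = atan2(p_y, p_x) ≈ 37.61°.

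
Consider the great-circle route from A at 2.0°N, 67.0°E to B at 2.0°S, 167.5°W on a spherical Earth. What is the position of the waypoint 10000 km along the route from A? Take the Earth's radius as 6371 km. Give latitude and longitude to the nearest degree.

From cos δ = sin φ₁ sin φ₂ + cos φ₁ cos φ₂ cos Δλ, the central angle is δ ≈ 2.191 rad (125.5°). The total great-circle distance is δ·R ≈ 2.191 × 6371 ≈ 13959 km, so the target fraction is f = 10000/13959 ≈ 0.716.
Interpolate at f ≈ 0.716 with slerp weights a = sin((1−f)δ)/sin δ ≈ 0.715, b = sin(fδ)/sin δ ≈ 1.229.
p = a·p₁ + b·p₂ ≈ (-0.920, 0.392, -0.018); φ = arcsin(p_z) ≈ -1.03°, λ = atan2(p_y, p_x) ≈ 156.90°.

≈ 1°S, 157°E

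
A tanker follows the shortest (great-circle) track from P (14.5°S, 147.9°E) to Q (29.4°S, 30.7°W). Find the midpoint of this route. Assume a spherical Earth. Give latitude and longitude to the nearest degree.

The haversine formula gives a central angle δ ≈ 2.375 rad (136.1°) between the endpoints.
Interpolate at f = 1/2 with slerp weights a = sin((1−f)δ)/sin δ ≈ 1.337, b = sin(fδ)/sin δ ≈ 1.337.
p = a·p₁ + b·p₂ ≈ (-0.095, 0.093, -0.991); φ = arcsin(p_z) ≈ -82.36°, λ = atan2(p_y, p_x) ≈ 135.55°.

≈ (82°S, 136°E)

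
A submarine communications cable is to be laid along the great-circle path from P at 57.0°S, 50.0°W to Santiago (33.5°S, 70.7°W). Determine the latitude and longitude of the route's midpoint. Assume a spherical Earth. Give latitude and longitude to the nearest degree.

≈ 46°S, 63°W

Write both endpoints as unit vectors p₁, p₂ with components (cos φ cos λ, cos φ sin λ, sin φ).
The central angle between the endpoints is δ = arccos(p₁·p₂) ≈ 0.478 rad (27.4°).
Interpolate at f = 1/2 with slerp weights a = sin((1−f)δ)/sin δ ≈ 0.515, b = sin(fδ)/sin δ ≈ 0.515.
p = a·p₁ + b·p₂ ≈ (0.322, -0.620, -0.716); φ = arcsin(p_z) ≈ -45.70°, λ = atan2(p_y, p_x) ≈ -62.54°.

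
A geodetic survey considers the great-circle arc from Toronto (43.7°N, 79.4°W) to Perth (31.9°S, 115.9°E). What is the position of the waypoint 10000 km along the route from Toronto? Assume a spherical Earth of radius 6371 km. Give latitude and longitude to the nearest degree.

From cos δ = sin φ₁ sin φ₂ + cos φ₁ cos φ₂ cos Δλ, the central angle is δ ≈ 2.848 rad (163.2°). The total great-circle distance is δ·R ≈ 2.848 × 6371 ≈ 18142 km, so the target fraction is f = 10000/18142 ≈ 0.551.
Interpolate at f ≈ 0.551 with slerp weights a = sin((1−f)δ)/sin δ ≈ 3.305, b = sin(fδ)/sin δ ≈ 3.452.
p = a·p₁ + b·p₂ ≈ (-0.840, 0.288, 0.459); φ = arcsin(p_z) ≈ 27.34°, λ = atan2(p_y, p_x) ≈ 161.11°.

≈ (27°N, 161°E)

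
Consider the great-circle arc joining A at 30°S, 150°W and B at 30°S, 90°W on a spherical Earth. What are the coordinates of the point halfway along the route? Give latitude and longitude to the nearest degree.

≈ 34°S, 120°W

From cos δ = sin φ₁ sin φ₂ + cos φ₁ cos φ₂ cos Δλ, the central angle is δ ≈ 0.896 rad (51.3°).
Interpolate at f = 1/2 with slerp weights a = sin((1−f)δ)/sin δ ≈ 0.555, b = sin(fδ)/sin δ ≈ 0.555.
p = a·p₁ + b·p₂ ≈ (-0.416, -0.721, -0.555); φ = arcsin(p_z) ≈ -33.69°, λ = atan2(p_y, p_x) ≈ -120.00°.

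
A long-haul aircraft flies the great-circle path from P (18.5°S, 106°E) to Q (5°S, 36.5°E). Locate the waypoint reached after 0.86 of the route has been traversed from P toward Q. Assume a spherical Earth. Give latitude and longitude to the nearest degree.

≈ (8°S, 46°E)

The haversine formula gives a central angle δ ≈ 1.204 rad (69.0°) between the endpoints.
Interpolate at f = 0.86 with slerp weights a = sin((1−f)δ)/sin δ ≈ 0.180, b = sin(fδ)/sin δ ≈ 0.921.
p = a·p₁ + b·p₂ ≈ (0.691, 0.710, -0.137); φ = arcsin(p_z) ≈ -7.89°, λ = atan2(p_y, p_x) ≈ 45.78°.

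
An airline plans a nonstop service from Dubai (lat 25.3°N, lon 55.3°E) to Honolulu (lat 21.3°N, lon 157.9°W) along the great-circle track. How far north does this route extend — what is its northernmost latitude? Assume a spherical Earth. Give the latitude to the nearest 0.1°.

≈ 56.5°N

The great circle lies in the plane with unit normal n̂ = (p₁ × p₂)/|p₁ × p₂|.
Here n̂_z ≈ +0.552; the vertex latitude is φ_max = arccos|n̂_z| ≈ 56.5°.
Check via Clairaut: cos φ_max = |cos φ₁| · sin C = cos(25.3°)·sin(37.6°) ≈ 0.552, again giving ≈ 56.5°.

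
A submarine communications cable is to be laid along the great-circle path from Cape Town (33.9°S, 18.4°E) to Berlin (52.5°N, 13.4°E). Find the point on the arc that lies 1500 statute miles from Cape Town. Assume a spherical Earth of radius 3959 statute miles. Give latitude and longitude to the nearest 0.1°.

The haversine formula gives a central angle δ ≈ 1.510 rad (86.5°) between the endpoints. The total great-circle distance is δ·R ≈ 1.510 × 3959 ≈ 5978 mi, so the target fraction is f = 1500/5978 ≈ 0.251.
Interpolate at f ≈ 0.251 with slerp weights a = sin((1−f)δ)/sin δ ≈ 0.907, b = sin(fδ)/sin δ ≈ 0.371.
p = a·p₁ + b·p₂ ≈ (0.933, 0.290, -0.212); φ = arcsin(p_z) ≈ -12.22°, λ = atan2(p_y, p_x) ≈ 17.25°.

≈ (12.2°S, 17.2°E)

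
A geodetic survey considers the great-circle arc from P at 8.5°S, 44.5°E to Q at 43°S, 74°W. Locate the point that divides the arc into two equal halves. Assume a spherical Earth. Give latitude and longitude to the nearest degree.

≈ 42°S, 1°W

Write both endpoints as unit vectors p₁, p₂ with components (cos φ cos λ, cos φ sin λ, sin φ).
The central angle between the endpoints is δ = arccos(p₁·p₂) ≈ 1.818 rad (104.1°).
Interpolate at f = 1/2 with slerp weights a = sin((1−f)δ)/sin δ ≈ 0.813, b = sin(fδ)/sin δ ≈ 0.813.
p = a·p₁ + b·p₂ ≈ (0.738, -0.008, -0.675); φ = arcsin(p_z) ≈ -42.45°, λ = atan2(p_y, p_x) ≈ -0.62°.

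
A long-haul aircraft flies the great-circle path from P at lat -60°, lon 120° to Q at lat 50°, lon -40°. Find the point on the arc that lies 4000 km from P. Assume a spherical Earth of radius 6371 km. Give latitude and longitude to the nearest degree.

≈ lat -59°, lon 45°

The haversine formula gives a central angle δ ≈ 2.878 rad (164.9°) between the endpoints. The total great-circle distance is δ·R ≈ 2.878 × 6371 ≈ 18335 km, so the target fraction is f = 4000/18335 ≈ 0.218.
Interpolate at f ≈ 0.218 with slerp weights a = sin((1−f)δ)/sin δ ≈ 2.985, b = sin(fδ)/sin δ ≈ 2.253.
p = a·p₁ + b·p₂ ≈ (0.363, 0.361, -0.859); φ = arcsin(p_z) ≈ -59.17°, λ = atan2(p_y, p_x) ≈ 44.84°.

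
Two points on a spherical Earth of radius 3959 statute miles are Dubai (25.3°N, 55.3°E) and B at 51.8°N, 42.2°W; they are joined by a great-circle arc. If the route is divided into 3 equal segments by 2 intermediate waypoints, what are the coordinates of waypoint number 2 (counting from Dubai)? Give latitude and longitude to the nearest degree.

From cos δ = sin φ₁ sin φ₂ + cos φ₁ cos φ₂ cos Δλ, the central angle is δ ≈ 1.305 rad (74.8°).
Interpolate at f = 2/3 with slerp weights a = sin((1−f)δ)/sin δ ≈ 0.437, b = sin(fδ)/sin δ ≈ 0.792.
p = a·p₁ + b·p₂ ≈ (0.588, -0.004, 0.809); φ = arcsin(p_z) ≈ 54.01°, λ = atan2(p_y, p_x) ≈ -0.43°.

≈ 54°N, 0°E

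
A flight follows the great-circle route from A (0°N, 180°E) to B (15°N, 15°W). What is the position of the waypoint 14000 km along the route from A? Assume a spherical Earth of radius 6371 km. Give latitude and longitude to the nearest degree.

≈ (36°N, 44°W)

The haversine formula gives a central angle δ ≈ 2.773 rad (158.9°) between the endpoints. The total great-circle distance is δ·R ≈ 2.773 × 6371 ≈ 17670 km, so the target fraction is f = 14000/17670 ≈ 0.792.
Interpolate at f ≈ 0.792 with slerp weights a = sin((1−f)δ)/sin δ ≈ 1.514, b = sin(fδ)/sin δ ≈ 2.251.
p = a·p₁ + b·p₂ ≈ (0.586, -0.563, 0.583); φ = arcsin(p_z) ≈ 35.63°, λ = atan2(p_y, p_x) ≈ -43.82°.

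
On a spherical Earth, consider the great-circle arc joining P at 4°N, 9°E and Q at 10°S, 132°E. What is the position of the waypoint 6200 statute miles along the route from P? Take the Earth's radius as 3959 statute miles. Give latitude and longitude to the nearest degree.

The haversine formula gives a central angle δ ≈ 2.150 rad (123.2°) between the endpoints. The total great-circle distance is δ·R ≈ 2.150 × 3959 ≈ 8511 mi, so the target fraction is f = 6200/8511 ≈ 0.728.
Interpolate at f ≈ 0.728 with slerp weights a = sin((1−f)δ)/sin δ ≈ 0.658, b = sin(fδ)/sin δ ≈ 1.195.
p = a·p₁ + b·p₂ ≈ (-0.139, 0.977, -0.162); φ = arcsin(p_z) ≈ -9.30°, λ = atan2(p_y, p_x) ≈ 98.07°.

≈ 9°S, 98°E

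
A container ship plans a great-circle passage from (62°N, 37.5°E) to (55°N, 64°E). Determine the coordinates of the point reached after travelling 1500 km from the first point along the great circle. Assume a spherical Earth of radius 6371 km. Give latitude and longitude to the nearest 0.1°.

≈ (56.1°N, 61.3°E)

The haversine formula gives a central angle δ ≈ 0.268 rad (15.4°) between the endpoints. The total great-circle distance is δ·R ≈ 0.268 × 6371 ≈ 1709 km, so the target fraction is f = 1500/1709 ≈ 0.878.
Interpolate at f ≈ 0.878 with slerp weights a = sin((1−f)δ)/sin δ ≈ 0.124, b = sin(fδ)/sin δ ≈ 0.880.
p = a·p₁ + b·p₂ ≈ (0.267, 0.489, 0.830); φ = arcsin(p_z) ≈ 56.12°, λ = atan2(p_y, p_x) ≈ 61.34°.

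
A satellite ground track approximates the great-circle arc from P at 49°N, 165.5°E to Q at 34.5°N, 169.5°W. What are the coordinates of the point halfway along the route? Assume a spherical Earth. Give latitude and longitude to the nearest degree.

From cos δ = sin φ₁ sin φ₂ + cos φ₁ cos φ₂ cos Δλ, the central angle is δ ≈ 0.409 rad (23.4°).
Interpolate at f = 1/2 with slerp weights a = sin((1−f)δ)/sin δ ≈ 0.511, b = sin(fδ)/sin δ ≈ 0.511.
p = a·p₁ + b·p₂ ≈ (-0.738, 0.007, 0.675); φ = arcsin(p_z) ≈ 42.42°, λ = atan2(p_y, p_x) ≈ 179.44°.

≈ 42°N, 179°E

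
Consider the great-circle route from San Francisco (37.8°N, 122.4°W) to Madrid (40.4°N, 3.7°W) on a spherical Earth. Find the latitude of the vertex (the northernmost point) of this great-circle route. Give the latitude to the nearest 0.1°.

The great circle lies in the plane with unit normal n̂ = (p₁ × p₂)/|p₁ × p₂|.
Here n̂_z ≈ +0.531; the vertex latitude is φ_max = arccos|n̂_z| ≈ 57.9°.

≈ 57.9°N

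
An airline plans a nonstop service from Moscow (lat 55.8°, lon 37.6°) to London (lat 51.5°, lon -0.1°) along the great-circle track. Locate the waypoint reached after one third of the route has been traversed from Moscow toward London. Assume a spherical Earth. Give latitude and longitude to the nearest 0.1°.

≈ lat 55.7°, lon 24.3°

The haversine formula gives a central angle δ ≈ 0.392 rad (22.5°) between the endpoints.
Interpolate at f = 1/3 with slerp weights a = sin((1−f)δ)/sin δ ≈ 0.676, b = sin(fδ)/sin δ ≈ 0.341.
p = a·p₁ + b·p₂ ≈ (0.513, 0.232, 0.826); φ = arcsin(p_z) ≈ 55.72°, λ = atan2(p_y, p_x) ≈ 24.27°.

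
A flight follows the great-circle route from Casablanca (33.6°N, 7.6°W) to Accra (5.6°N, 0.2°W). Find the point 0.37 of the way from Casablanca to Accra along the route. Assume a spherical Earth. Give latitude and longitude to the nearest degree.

From cos δ = sin φ₁ sin φ₂ + cos φ₁ cos φ₂ cos Δλ, the central angle is δ ≈ 0.503 rad (28.8°).
Interpolate at f = 0.37 with slerp weights a = sin((1−f)δ)/sin δ ≈ 0.646, b = sin(fδ)/sin δ ≈ 0.384.
p = a·p₁ + b·p₂ ≈ (0.916, -0.073, 0.395); φ = arcsin(p_z) ≈ 23.28°, λ = atan2(p_y, p_x) ≈ -4.53°.

≈ (23°N, 5°W)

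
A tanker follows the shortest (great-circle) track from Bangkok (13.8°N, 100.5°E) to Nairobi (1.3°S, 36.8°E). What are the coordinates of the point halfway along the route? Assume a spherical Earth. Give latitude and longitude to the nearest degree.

≈ 7°N, 68°E

The haversine formula gives a central angle δ ≈ 1.132 rad (64.9°) between the endpoints.
Interpolate at f = 1/2 with slerp weights a = sin((1−f)δ)/sin δ ≈ 0.592, b = sin(fδ)/sin δ ≈ 0.592.
p = a·p₁ + b·p₂ ≈ (0.369, 0.920, 0.128); φ = arcsin(p_z) ≈ 7.35°, λ = atan2(p_y, p_x) ≈ 68.13°.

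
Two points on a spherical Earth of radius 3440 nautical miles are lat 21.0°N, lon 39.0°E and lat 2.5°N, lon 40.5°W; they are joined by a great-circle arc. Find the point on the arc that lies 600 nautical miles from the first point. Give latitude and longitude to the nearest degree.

≈ lat 20°N, lon 28°E

From cos δ = sin φ₁ sin φ₂ + cos φ₁ cos φ₂ cos Δλ, the central angle is δ ≈ 1.384 rad (79.3°). The total great-circle distance is δ·R ≈ 1.384 × 3440 ≈ 4761 nmi, so the target fraction is f = 600/4761 ≈ 0.126.
Interpolate at f ≈ 0.126 with slerp weights a = sin((1−f)δ)/sin δ ≈ 0.952, b = sin(fδ)/sin δ ≈ 0.177.
p = a·p₁ + b·p₂ ≈ (0.825, 0.445, 0.349); φ = arcsin(p_z) ≈ 20.42°, λ = atan2(p_y, p_x) ≈ 28.33°.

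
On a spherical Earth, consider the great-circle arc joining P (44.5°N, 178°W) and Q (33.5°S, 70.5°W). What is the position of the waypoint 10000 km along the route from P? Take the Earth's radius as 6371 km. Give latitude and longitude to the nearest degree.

Convert each endpoint to a unit vector on the sphere (x = cos φ cos λ, y = cos φ sin λ, z = sin φ).
The central angle between the endpoints is δ = arccos(p₁·p₂) ≈ 2.172 rad (124.5°). The total great-circle distance is δ·R ≈ 2.172 × 6371 ≈ 13838 km, so the target fraction is f = 10000/13838 ≈ 0.723.
Interpolate at f ≈ 0.723 with slerp weights a = sin((1−f)δ)/sin δ ≈ 0.687, b = sin(fδ)/sin δ ≈ 1.213.
p = a·p₁ + b·p₂ ≈ (-0.152, -0.970, -0.188); φ = arcsin(p_z) ≈ -10.82°, λ = atan2(p_y, p_x) ≈ -98.92°.

≈ (11°S, 99°W)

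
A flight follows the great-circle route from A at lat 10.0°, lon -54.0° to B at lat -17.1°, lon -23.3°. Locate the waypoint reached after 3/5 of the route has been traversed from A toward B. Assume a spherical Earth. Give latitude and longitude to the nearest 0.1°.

≈ lat -6.4°, lon -35.9°

Write both endpoints as unit vectors p₁, p₂ with components (cos φ cos λ, cos φ sin λ, sin φ).
The central angle between the endpoints is δ = arccos(p₁·p₂) ≈ 0.710 rad (40.7°).
Interpolate at f = 3/5 with slerp weights a = sin((1−f)δ)/sin δ ≈ 0.430, b = sin(fδ)/sin δ ≈ 0.634.
p = a·p₁ + b·p₂ ≈ (0.805, -0.582, -0.112); φ = arcsin(p_z) ≈ -6.42°, λ = atan2(p_y, p_x) ≈ -35.86°.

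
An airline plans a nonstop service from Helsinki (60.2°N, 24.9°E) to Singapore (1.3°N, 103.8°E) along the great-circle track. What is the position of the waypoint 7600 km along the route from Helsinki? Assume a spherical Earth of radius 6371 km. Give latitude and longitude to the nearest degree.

Write both endpoints as unit vectors p₁, p₂ with components (cos φ cos λ, cos φ sin λ, sin φ).
The central angle between the endpoints is δ = arccos(p₁·p₂) ≈ 1.455 rad (83.4°). The total great-circle distance is δ·R ≈ 1.455 × 6371 ≈ 9271 km, so the target fraction is f = 7600/9271 ≈ 0.820.
Interpolate at f ≈ 0.820 with slerp weights a = sin((1−f)δ)/sin δ ≈ 0.261, b = sin(fδ)/sin δ ≈ 0.936.
p = a·p₁ + b·p₂ ≈ (-0.105, 0.963, 0.248); φ = arcsin(p_z) ≈ 14.34°, λ = atan2(p_y, p_x) ≈ 96.25°.

≈ (14°N, 96°E)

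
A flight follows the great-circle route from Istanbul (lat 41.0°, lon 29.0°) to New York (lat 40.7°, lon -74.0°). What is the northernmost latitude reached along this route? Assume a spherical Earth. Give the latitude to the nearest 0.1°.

The great circle lies in the plane with unit normal n̂ = (p₁ × p₂)/|p₁ × p₂|.
Here n̂_z ≈ -0.584; the vertex latitude is φ_max = arccos|n̂_z| ≈ 54.2°.
Check via Clairaut: cos φ_max = |cos φ₁| · sin C = cos(41.0°)·sin(50.7°) ≈ 0.584, again giving ≈ 54.2°.

≈ 54.2°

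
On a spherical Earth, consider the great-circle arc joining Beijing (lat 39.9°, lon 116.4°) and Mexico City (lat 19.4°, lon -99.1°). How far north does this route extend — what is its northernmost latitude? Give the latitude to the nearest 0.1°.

≈ 63.0°

The great circle lies in the plane with unit normal n̂ = (p₁ × p₂)/|p₁ × p₂|.
Here n̂_z ≈ +0.453; the vertex latitude is φ_max = arccos|n̂_z| ≈ 63.0°.
Check via Clairaut: cos φ_max = |cos φ₁| · sin C = cos(39.9°)·sin(36.2°) ≈ 0.453, again giving ≈ 63.0°.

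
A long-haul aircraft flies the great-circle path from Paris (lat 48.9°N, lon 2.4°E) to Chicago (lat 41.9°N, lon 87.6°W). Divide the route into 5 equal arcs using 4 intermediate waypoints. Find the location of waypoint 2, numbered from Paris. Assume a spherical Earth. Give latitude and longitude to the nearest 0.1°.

≈ lat 55.5°N, lon 35.7°W

Convert each endpoint to a unit vector on the sphere (x = cos φ cos λ, y = cos φ sin λ, z = sin φ).
The central angle between the endpoints is δ = arccos(p₁·p₂) ≈ 1.043 rad (59.8°).
Interpolate at f = 2/5 with slerp weights a = sin((1−f)δ)/sin δ ≈ 0.678, b = sin(fδ)/sin δ ≈ 0.469.
p = a·p₁ + b·p₂ ≈ (0.460, -0.330, 0.824); φ = arcsin(p_z) ≈ 55.51°, λ = atan2(p_y, p_x) ≈ -35.67°.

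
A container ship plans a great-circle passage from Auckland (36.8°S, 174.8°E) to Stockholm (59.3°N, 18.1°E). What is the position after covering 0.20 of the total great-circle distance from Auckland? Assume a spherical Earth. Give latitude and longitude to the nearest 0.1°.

Convert each endpoint to a unit vector on the sphere (x = cos φ cos λ, y = cos φ sin λ, z = sin φ).
The central angle between the endpoints is δ = arccos(p₁·p₂) ≈ 2.669 rad (152.9°).
Interpolate at f = 0.20 with slerp weights a = sin((1−f)δ)/sin δ ≈ 1.857, b = sin(fδ)/sin δ ≈ 1.119.
p = a·p₁ + b·p₂ ≈ (-0.938, 0.312, -0.151); φ = arcsin(p_z) ≈ -8.66°, λ = atan2(p_y, p_x) ≈ 161.59°.

≈ (8.7°S, 161.6°E)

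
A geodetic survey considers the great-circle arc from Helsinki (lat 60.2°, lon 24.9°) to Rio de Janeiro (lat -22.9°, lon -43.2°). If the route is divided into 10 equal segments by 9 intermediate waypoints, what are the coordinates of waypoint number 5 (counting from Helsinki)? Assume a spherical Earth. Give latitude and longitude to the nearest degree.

Write both endpoints as unit vectors p₁, p₂ with components (cos φ cos λ, cos φ sin λ, sin φ).
The central angle between the endpoints is δ = arccos(p₁·p₂) ≈ 1.738 rad (99.6°).
Interpolate at f = 5/10 with slerp weights a = sin((1−f)δ)/sin δ ≈ 0.775, b = sin(fδ)/sin δ ≈ 0.775.
p = a·p₁ + b·p₂ ≈ (0.869, -0.326, 0.371); φ = arcsin(p_z) ≈ 21.77°, λ = atan2(p_y, p_x) ≈ -20.58°.

≈ lat 22°, lon -21°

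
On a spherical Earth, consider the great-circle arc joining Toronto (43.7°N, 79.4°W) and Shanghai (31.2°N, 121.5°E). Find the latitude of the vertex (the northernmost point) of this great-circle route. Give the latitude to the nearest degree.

The great circle lies in the plane with unit normal n̂ = (p₁ × p₂)/|p₁ × p₂|.
Here n̂_z ≈ -0.226; the vertex latitude is φ_max = arccos|n̂_z| ≈ 76.9°.
Check via Clairaut: cos φ_max = |cos φ₁| · sin C = cos(43.7°)·sin(18.2°) ≈ 0.226, again giving ≈ 76.9°.

≈ 77°N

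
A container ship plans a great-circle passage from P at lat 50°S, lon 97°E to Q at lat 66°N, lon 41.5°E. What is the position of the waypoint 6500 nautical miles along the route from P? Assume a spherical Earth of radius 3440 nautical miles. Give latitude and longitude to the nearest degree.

≈ lat 53°N, lon 58°E

Write both endpoints as unit vectors p₁, p₂ with components (cos φ cos λ, cos φ sin λ, sin φ).
The central angle between the endpoints is δ = arccos(p₁·p₂) ≈ 2.155 rad (123.5°). The total great-circle distance is δ·R ≈ 2.155 × 3440 ≈ 7414 nmi, so the target fraction is f = 6500/7414 ≈ 0.877.
Interpolate at f ≈ 0.877 with slerp weights a = sin((1−f)δ)/sin δ ≈ 0.315, b = sin(fδ)/sin δ ≈ 1.139.
p = a·p₁ + b·p₂ ≈ (0.322, 0.508, 0.799); φ = arcsin(p_z) ≈ 53.03°, λ = atan2(p_y, p_x) ≈ 57.60°.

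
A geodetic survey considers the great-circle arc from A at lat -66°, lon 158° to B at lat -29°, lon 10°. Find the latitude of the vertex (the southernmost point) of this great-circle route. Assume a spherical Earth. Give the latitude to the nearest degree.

≈ -79°

The great circle lies in the plane with unit normal n̂ = (p₁ × p₂)/|p₁ × p₂|.
Here n̂_z ≈ -0.190; the vertex latitude is φ_max = arccos|n̂_z| ≈ 79.0°.
Check via Clairaut: cos φ_max = |cos φ₁| · sin C = cos(66.0°)·sin(152.1°) ≈ 0.190, again giving ≈ 79.0°.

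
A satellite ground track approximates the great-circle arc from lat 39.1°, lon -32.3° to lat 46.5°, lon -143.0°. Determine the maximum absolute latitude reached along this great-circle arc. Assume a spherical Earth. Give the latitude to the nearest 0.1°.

≈ 58.7°

The great circle lies in the plane with unit normal n̂ = (p₁ × p₂)/|p₁ × p₂|.
Here n̂_z ≈ -0.519; the vertex latitude is φ_max = arccos|n̂_z| ≈ 58.7°.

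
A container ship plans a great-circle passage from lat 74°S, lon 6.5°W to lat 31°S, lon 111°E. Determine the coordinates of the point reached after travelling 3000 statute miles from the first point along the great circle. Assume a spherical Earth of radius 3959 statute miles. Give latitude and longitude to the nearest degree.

The haversine formula gives a central angle δ ≈ 1.175 rad (67.3°) between the endpoints. The total great-circle distance is δ·R ≈ 1.175 × 3959 ≈ 4650 mi, so the target fraction is f = 3000/4650 ≈ 0.645.
Interpolate at f ≈ 0.645 with slerp weights a = sin((1−f)δ)/sin δ ≈ 0.439, b = sin(fδ)/sin δ ≈ 0.745.
p = a·p₁ + b·p₂ ≈ (-0.109, 0.583, -0.806); φ = arcsin(p_z) ≈ -53.66°, λ = atan2(p_y, p_x) ≈ 100.57°.

≈ lat 54°S, lon 101°E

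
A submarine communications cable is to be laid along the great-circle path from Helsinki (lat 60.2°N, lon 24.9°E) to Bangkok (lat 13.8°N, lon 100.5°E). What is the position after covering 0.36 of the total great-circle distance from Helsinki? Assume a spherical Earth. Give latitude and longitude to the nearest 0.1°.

Convert each endpoint to a unit vector on the sphere (x = cos φ cos λ, y = cos φ sin λ, z = sin φ).
The central angle between the endpoints is δ = arccos(p₁·p₂) ≈ 1.238 rad (70.9°).
Interpolate at f = 0.36 with slerp weights a = sin((1−f)δ)/sin δ ≈ 0.753, b = sin(fδ)/sin δ ≈ 0.456.
p = a·p₁ + b·p₂ ≈ (0.259, 0.593, 0.762); φ = arcsin(p_z) ≈ 49.68°, λ = atan2(p_y, p_x) ≈ 66.42°.

≈ lat 49.7°N, lon 66.4°E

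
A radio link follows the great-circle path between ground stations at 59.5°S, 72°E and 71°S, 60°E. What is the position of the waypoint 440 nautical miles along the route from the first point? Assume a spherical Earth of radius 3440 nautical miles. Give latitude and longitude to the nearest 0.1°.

From cos δ = sin φ₁ sin φ₂ + cos φ₁ cos φ₂ cos Δλ, the central angle is δ ≈ 0.218 rad (12.5°). The total great-circle distance is δ·R ≈ 0.218 × 3440 ≈ 750 nmi, so the target fraction is f = 440/750 ≈ 0.587.
Interpolate at f ≈ 0.587 with slerp weights a = sin((1−f)δ)/sin δ ≈ 0.416, b = sin(fδ)/sin δ ≈ 0.590.
p = a·p₁ + b·p₂ ≈ (0.161, 0.367, -0.916); φ = arcsin(p_z) ≈ -66.36°, λ = atan2(p_y, p_x) ≈ 66.29°.

≈ 66.4°S, 66.3°E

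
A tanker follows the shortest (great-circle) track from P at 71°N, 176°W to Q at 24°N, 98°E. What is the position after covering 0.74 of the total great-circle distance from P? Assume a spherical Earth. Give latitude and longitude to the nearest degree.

The haversine formula gives a central angle δ ≈ 1.153 rad (66.1°) between the endpoints.
Interpolate at f = 0.74 with slerp weights a = sin((1−f)δ)/sin δ ≈ 0.323, b = sin(fδ)/sin δ ≈ 0.824.
p = a·p₁ + b·p₂ ≈ (-0.210, 0.738, 0.641); φ = arcsin(p_z) ≈ 39.86°, λ = atan2(p_y, p_x) ≈ 105.86°.

≈ 40°N, 106°E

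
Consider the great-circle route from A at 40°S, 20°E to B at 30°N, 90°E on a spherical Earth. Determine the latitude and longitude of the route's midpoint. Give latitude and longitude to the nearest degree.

Convert each endpoint to a unit vector on the sphere (x = cos φ cos λ, y = cos φ sin λ, z = sin φ).
The central angle between the endpoints is δ = arccos(p₁·p₂) ≈ 1.665 rad (95.4°).
Interpolate at f = 1/2 with slerp weights a = sin((1−f)δ)/sin δ ≈ 0.743, b = sin(fδ)/sin δ ≈ 0.743.
p = a·p₁ + b·p₂ ≈ (0.535, 0.838, -0.106); φ = arcsin(p_z) ≈ -6.09°, λ = atan2(p_y, p_x) ≈ 57.46°.

≈ 6°S, 57°E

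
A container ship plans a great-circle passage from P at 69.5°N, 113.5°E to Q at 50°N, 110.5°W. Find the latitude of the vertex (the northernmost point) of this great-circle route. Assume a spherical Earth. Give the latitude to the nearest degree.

≈ 79°N

The great circle lies in the plane with unit normal n̂ = (p₁ × p₂)/|p₁ × p₂|.
Here n̂_z ≈ +0.188; the vertex latitude is φ_max = arccos|n̂_z| ≈ 79.2°.
Check via Clairaut: cos φ_max = |cos φ₁| · sin C = cos(69.5°)·sin(32.5°) ≈ 0.188, again giving ≈ 79.2°.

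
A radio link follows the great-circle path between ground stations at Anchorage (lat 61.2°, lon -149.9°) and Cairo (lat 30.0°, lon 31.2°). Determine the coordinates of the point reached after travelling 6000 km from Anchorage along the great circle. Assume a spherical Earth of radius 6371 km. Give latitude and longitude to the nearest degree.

≈ lat 65°, lon 32°

From cos δ = sin φ₁ sin φ₂ + cos φ₁ cos φ₂ cos Δλ, the central angle is δ ≈ 1.550 rad (88.8°). The total great-circle distance is δ·R ≈ 1.550 × 6371 ≈ 9874 km, so the target fraction is f = 6000/9874 ≈ 0.608.
Interpolate at f ≈ 0.608 with slerp weights a = sin((1−f)δ)/sin δ ≈ 0.571, b = sin(fδ)/sin δ ≈ 0.809.
p = a·p₁ + b·p₂ ≈ (0.361, 0.225, 0.905); φ = arcsin(p_z) ≈ 64.83°, λ = atan2(p_y, p_x) ≈ 31.91°.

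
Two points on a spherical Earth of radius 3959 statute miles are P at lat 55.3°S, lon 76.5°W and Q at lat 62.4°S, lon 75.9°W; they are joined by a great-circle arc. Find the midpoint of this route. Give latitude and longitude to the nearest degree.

≈ lat 59°S, lon 76°W

Convert each endpoint to a unit vector on the sphere (x = cos φ cos λ, y = cos φ sin λ, z = sin φ).
The central angle between the endpoints is δ = arccos(p₁·p₂) ≈ 0.124 rad (7.1°).
Interpolate at f = 1/2 with slerp weights a = sin((1−f)δ)/sin δ ≈ 0.501, b = sin(fδ)/sin δ ≈ 0.501.
p = a·p₁ + b·p₂ ≈ (0.123, -0.502, -0.856); φ = arcsin(p_z) ≈ -58.85°, λ = atan2(p_y, p_x) ≈ -76.23°.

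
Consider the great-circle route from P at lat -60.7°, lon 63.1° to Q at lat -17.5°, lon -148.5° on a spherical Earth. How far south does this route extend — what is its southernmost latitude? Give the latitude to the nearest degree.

The great circle lies in the plane with unit normal n̂ = (p₁ × p₂)/|p₁ × p₂|.
Here n̂_z ≈ +0.247; the vertex latitude is φ_max = arccos|n̂_z| ≈ 75.7°.
Check via Clairaut: cos φ_max = |cos φ₁| · sin C = cos(60.7°)·sin(149.7°) ≈ 0.247, again giving ≈ 75.7°.

≈ -76°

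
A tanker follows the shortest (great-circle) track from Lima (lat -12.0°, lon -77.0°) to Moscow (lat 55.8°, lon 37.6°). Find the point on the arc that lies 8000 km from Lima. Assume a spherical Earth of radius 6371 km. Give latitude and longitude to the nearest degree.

≈ lat 45°, lon -28°

Write both endpoints as unit vectors p₁, p₂ with components (cos φ cos λ, cos φ sin λ, sin φ).
The central angle between the endpoints is δ = arccos(p₁·p₂) ≈ 1.983 rad (113.6°). The total great-circle distance is δ·R ≈ 1.983 × 6371 ≈ 12635 km, so the target fraction is f = 8000/12635 ≈ 0.633.
Interpolate at f ≈ 0.633 with slerp weights a = sin((1−f)δ)/sin δ ≈ 0.726, b = sin(fδ)/sin δ ≈ 1.038.
p = a·p₁ + b·p₂ ≈ (0.622, -0.336, 0.707); φ = arcsin(p_z) ≈ 45.02°, λ = atan2(p_y, p_x) ≈ -28.38°.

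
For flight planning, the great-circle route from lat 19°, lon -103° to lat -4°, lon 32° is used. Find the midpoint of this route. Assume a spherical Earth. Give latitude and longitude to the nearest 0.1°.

≈ lat 18.9°, lon -31.8°

From cos δ = sin φ₁ sin φ₂ + cos φ₁ cos φ₂ cos Δλ, the central angle is δ ≈ 2.332 rad (133.6°).
Interpolate at f = 1/2 with slerp weights a = sin((1−f)δ)/sin δ ≈ 1.269, b = sin(fδ)/sin δ ≈ 1.269.
p = a·p₁ + b·p₂ ≈ (0.804, -0.498, 0.325); φ = arcsin(p_z) ≈ 18.95°, λ = atan2(p_y, p_x) ≈ -31.80°.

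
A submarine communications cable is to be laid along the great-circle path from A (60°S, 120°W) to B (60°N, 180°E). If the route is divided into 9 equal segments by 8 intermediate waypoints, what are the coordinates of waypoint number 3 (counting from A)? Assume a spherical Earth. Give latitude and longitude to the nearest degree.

≈ (21°S, 144°W)

From cos δ = sin φ₁ sin φ₂ + cos φ₁ cos φ₂ cos Δλ, the central angle is δ ≈ 2.246 rad (128.7°).
Interpolate at f = 3/9 with slerp weights a = sin((1−f)δ)/sin δ ≈ 1.278, b = sin(fδ)/sin δ ≈ 0.872.
p = a·p₁ + b·p₂ ≈ (-0.755, -0.553, -0.351); φ = arcsin(p_z) ≈ -20.57°, λ = atan2(p_y, p_x) ≈ -143.78°.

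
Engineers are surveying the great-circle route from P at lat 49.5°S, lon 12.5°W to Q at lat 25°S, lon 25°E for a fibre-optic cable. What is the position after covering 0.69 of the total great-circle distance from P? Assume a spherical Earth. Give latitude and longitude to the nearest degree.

≈ lat 34°S, lon 16°E

Convert each endpoint to a unit vector on the sphere (x = cos φ cos λ, y = cos φ sin λ, z = sin φ).
The central angle between the endpoints is δ = arccos(p₁·p₂) ≈ 0.663 rad (38.0°).
Interpolate at f = 0.69 with slerp weights a = sin((1−f)δ)/sin δ ≈ 0.332, b = sin(fδ)/sin δ ≈ 0.718.
p = a·p₁ + b·p₂ ≈ (0.800, 0.228, -0.555); φ = arcsin(p_z) ≈ -33.74°, λ = atan2(p_y, p_x) ≈ 15.93°.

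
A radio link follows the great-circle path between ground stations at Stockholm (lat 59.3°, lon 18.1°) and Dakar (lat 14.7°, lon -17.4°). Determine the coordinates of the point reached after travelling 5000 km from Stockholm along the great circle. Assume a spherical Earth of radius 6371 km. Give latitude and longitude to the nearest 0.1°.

The haversine formula gives a central angle δ ≈ 0.902 rad (51.7°) between the endpoints. The total great-circle distance is δ·R ≈ 0.902 × 6371 ≈ 5745 km, so the target fraction is f = 5000/5745 ≈ 0.870.
Interpolate at f ≈ 0.870 with slerp weights a = sin((1−f)δ)/sin δ ≈ 0.149, b = sin(fδ)/sin δ ≈ 0.901.
p = a·p₁ + b·p₂ ≈ (0.904, -0.237, 0.357); φ = arcsin(p_z) ≈ 20.89°, λ = atan2(p_y, p_x) ≈ -14.69°.

≈ lat 20.9°, lon -14.7°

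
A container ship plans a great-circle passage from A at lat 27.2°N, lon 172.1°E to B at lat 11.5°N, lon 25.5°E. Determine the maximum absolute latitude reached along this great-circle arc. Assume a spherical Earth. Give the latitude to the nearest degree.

≈ 52°N

The great circle lies in the plane with unit normal n̂ = (p₁ × p₂)/|p₁ × p₂|.
Here n̂_z ≈ -0.622; the vertex latitude is φ_max = arccos|n̂_z| ≈ 51.5°.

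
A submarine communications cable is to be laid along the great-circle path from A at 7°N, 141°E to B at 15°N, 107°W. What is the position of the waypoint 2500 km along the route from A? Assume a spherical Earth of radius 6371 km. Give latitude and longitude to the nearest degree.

≈ 14°N, 163°E

From cos δ = sin φ₁ sin φ₂ + cos φ₁ cos φ₂ cos Δλ, the central angle is δ ≈ 1.905 rad (109.1°). The total great-circle distance is δ·R ≈ 1.905 × 6371 ≈ 12134 km, so the target fraction is f = 2500/12134 ≈ 0.206.
Interpolate at f ≈ 0.206 with slerp weights a = sin((1−f)δ)/sin δ ≈ 1.057, b = sin(fδ)/sin δ ≈ 0.405.
p = a·p₁ + b·p₂ ≈ (-0.929, 0.286, 0.234); φ = arcsin(p_z) ≈ 13.50°, λ = atan2(p_y, p_x) ≈ 162.89°.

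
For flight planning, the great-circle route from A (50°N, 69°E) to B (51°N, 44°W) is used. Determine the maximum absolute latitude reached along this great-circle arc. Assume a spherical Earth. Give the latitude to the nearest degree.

≈ 66°N

The great circle lies in the plane with unit normal n̂ = (p₁ × p₂)/|p₁ × p₂|.
Here n̂_z ≈ -0.414; the vertex latitude is φ_max = arccos|n̂_z| ≈ 65.5°.
Check via Clairaut: cos φ_max = |cos φ₁| · sin C = cos(50.0°)·sin(40.1°) ≈ 0.414, again giving ≈ 65.5°.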